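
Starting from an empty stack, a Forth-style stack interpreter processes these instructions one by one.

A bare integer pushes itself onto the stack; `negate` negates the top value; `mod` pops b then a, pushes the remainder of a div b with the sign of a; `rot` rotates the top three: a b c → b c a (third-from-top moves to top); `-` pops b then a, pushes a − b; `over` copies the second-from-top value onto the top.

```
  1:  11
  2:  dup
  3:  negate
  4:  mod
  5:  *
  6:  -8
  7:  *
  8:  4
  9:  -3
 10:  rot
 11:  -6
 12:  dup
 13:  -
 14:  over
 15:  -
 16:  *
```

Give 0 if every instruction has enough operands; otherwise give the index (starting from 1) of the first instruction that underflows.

5

11     -> [11]
dup    -> [11, 11]
negate -> [11, -11]
mod    -> [0]
*  — needs 2 operands, stack has 1 → underflow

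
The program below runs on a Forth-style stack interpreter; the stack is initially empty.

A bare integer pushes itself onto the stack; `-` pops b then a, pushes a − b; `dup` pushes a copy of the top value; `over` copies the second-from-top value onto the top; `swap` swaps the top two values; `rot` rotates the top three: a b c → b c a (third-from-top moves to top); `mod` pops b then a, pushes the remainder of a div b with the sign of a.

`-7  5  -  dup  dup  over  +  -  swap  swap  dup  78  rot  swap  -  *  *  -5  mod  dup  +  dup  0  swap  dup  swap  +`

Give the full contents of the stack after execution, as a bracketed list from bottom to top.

[8, 0, 16]

-7    -7
5     -7 5
-     -12
dup   -12 -12
dup   -12 -12 -12
over  -12 -12 -12 -12
+     -12 -12 -24
-     -12 12
swap  12 -12
swap  -12 12
dup   -12 12 12
78    -12 12 12 78
rot   -12 12 78 12
swap  -12 12 12 78
-     -12 12 -66
*     -12 -792
*     9504
-5    9504 -5
mod   4
dup   4 4
+     8
dup   8 8
0     8 8 0
swap  8 0 8
dup   8 0 8 8
swap  8 0 8 8
+     8 0 16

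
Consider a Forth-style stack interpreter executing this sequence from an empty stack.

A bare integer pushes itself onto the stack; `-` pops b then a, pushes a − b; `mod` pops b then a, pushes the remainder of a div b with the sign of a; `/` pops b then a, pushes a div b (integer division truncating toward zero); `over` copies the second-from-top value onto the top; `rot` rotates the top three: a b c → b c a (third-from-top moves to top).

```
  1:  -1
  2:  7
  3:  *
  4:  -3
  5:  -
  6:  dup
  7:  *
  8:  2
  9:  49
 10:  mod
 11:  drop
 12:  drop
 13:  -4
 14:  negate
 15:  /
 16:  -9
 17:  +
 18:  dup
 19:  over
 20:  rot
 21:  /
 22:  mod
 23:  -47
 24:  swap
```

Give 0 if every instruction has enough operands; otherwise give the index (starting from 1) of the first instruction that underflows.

15

-1     -> [-1]
7      -> [-1, 7]
*      -> [-7]
-3     -> [-7, -3]
-      -> [-4]
dup    -> [-4, -4]
*      -> [16]
2      -> [16, 2]
49     -> [16, 2, 49]
mod    -> [16, 2]
drop   -> [16]
drop   -> []
-4     -> [-4]
negate -> [4]
/  — needs 2 operands, stack has 1 → underflow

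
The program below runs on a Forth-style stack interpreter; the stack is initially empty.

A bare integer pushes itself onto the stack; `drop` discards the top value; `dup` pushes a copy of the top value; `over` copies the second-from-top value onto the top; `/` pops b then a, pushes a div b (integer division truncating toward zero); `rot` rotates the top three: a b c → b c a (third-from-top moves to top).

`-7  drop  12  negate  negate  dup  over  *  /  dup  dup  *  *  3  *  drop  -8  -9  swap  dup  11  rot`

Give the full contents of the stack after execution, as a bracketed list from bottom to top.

[-9, -8, 11, -8]

-7     → -7
drop   → (empty)
12     → 12
negate → -12
negate → 12
dup    → 12 12
over   → 12 12 12
*      → 12 144
/      → 0
dup    → 0 0
dup    → 0 0 0
*      → 0 0
*      → 0
3      → 0 3
*      → 0
drop   → (empty)
-8     → -8
-9     → -8 -9
swap   → -9 -8
dup    → -9 -8 -8
11     → -9 -8 -8 11
rot    → -9 -8 11 -8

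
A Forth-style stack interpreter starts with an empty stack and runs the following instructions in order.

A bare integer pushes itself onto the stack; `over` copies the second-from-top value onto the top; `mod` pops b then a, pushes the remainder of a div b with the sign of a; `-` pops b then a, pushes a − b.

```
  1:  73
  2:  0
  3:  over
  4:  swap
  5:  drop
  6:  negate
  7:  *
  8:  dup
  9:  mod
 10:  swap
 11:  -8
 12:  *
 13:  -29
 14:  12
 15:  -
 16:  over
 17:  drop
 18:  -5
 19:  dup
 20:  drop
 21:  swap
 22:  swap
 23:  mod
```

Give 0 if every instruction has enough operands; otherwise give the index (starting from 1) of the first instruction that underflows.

73     → 73
0      → 73 0
over   → 73 0 73
swap   → 73 73 0
drop   → 73 73
negate → 73 -73
*      → -5329
dup    → -5329 -5329
mod    → 0
swap  — needs 2 operands, stack has 1 → underflow

10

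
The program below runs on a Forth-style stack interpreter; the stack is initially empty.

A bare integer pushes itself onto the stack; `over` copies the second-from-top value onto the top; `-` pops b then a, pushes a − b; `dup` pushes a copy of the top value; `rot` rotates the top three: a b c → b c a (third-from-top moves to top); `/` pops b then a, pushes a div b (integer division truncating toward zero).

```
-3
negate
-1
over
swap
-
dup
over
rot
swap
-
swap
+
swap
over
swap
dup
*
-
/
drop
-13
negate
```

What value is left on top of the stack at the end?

-3      -3
negate  3
-1      3 -1
over    3 -1 3
swap    3 3 -1
-       3 4
dup     3 4 4
over    3 4 4 4
rot     3 4 4 4
swap    3 4 4 4
-       3 4 0
swap    3 0 4
+       3 4
swap    4 3
over    4 3 4
swap    4 4 3
dup     4 4 3 3
*       4 4 9
-       4 -5
/       0
drop    (empty)
-13     -13
negate  13

13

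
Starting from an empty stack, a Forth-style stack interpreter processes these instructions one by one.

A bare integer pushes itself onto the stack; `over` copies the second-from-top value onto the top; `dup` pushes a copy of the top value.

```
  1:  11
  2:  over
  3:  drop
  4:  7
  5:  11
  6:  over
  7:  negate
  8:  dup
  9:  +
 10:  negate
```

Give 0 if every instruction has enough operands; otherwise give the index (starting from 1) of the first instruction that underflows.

2

11 → [11]
over  — needs 2 operands, stack has 1 → underflow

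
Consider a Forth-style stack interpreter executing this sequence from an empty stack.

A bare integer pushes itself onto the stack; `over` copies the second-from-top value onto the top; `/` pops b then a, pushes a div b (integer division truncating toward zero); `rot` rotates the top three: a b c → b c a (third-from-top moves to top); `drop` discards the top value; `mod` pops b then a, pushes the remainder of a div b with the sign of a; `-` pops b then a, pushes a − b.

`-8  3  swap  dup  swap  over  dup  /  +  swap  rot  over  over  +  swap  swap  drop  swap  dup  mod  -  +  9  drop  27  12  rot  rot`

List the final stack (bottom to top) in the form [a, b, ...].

-8   → -8
3    → -8 3
swap → 3 -8
dup  → 3 -8 -8
swap → 3 -8 -8
over → 3 -8 -8 -8
dup  → 3 -8 -8 -8 -8
/    → 3 -8 -8 1
+    → 3 -8 -7
swap → 3 -7 -8
rot  → -7 -8 3
over → -7 -8 3 -8
over → -7 -8 3 -8 3
+    → -7 -8 3 -5
swap → -7 -8 -5 3
swap → -7 -8 3 -5
drop → -7 -8 3
swap → -7 3 -8
dup  → -7 3 -8 -8
mod  → -7 3 0
-    → -7 3
+    → -4
9    → -4 9
drop → -4
27   → -4 27
12   → -4 27 12
rot  → 27 12 -4
rot  → 12 -4 27

[12, -4, 27]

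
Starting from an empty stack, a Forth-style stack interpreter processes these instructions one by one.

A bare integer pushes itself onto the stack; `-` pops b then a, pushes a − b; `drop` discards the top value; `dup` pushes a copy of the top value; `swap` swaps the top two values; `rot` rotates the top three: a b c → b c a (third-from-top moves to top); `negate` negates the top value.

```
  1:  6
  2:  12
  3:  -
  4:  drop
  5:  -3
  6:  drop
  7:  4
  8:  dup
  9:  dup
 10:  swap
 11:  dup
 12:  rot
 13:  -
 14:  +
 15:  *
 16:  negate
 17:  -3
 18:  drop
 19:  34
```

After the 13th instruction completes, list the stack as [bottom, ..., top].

[4, 4, 0]

6     [6]
12    [6, 12]
-     [-6]
drop  []
-3    [-3]
drop  []
4     [4]
dup   [4, 4]
dup   [4, 4, 4]
swap  [4, 4, 4]
dup   [4, 4, 4, 4]
rot   [4, 4, 4, 4]
-     [4, 4, 0]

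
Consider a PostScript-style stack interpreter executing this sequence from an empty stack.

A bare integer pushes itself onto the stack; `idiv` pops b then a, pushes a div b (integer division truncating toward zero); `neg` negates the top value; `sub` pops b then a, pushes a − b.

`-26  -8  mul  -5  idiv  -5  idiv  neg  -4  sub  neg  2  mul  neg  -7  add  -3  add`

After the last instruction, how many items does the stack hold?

1

-26  : [-26]
-8   : [-26, -8]
mul  : [208]
-5   : [208, -5]
idiv : [-41]
-5   : [-41, -5]
idiv : [8]
neg  : [-8]
-4   : [-8, -4]
sub  : [-4]
neg  : [4]
2    : [4, 2]
mul  : [8]
neg  : [-8]
-7   : [-8, -7]
add  : [-15]
-3   : [-15, -3]
add  : [-18]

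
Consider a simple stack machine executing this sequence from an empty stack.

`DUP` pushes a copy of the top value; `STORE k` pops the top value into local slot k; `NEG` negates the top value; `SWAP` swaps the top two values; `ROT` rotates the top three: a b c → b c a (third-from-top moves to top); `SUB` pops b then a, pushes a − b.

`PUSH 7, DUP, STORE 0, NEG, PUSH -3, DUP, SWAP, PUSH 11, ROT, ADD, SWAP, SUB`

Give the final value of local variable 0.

PUSH 7  : [7]
DUP     : [7, 7]
STORE 0 : [7]
NEG     : [-7]
PUSH -3 : [-7, -3]
DUP     : [-7, -3, -3]
SWAP    : [-7, -3, -3]
PUSH 11 : [-7, -3, -3, 11]
ROT     : [-7, -3, 11, -3]
ADD     : [-7, -3, 8]
SWAP    : [-7, 8, -3]
SUB     : [-7, 11]

7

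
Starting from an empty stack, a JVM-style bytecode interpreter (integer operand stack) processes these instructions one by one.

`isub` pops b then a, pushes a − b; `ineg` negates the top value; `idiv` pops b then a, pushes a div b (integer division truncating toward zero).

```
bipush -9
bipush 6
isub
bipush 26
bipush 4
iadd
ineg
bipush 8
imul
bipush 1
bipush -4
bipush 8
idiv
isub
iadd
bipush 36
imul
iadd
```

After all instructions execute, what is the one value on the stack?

-8619

bipush -9 → [-9]
bipush 6  → [-9, 6]
isub      → [-15]
bipush 26 → [-15, 26]
bipush 4  → [-15, 26, 4]
iadd      → [-15, 30]
ineg      → [-15, -30]
bipush 8  → [-15, -30, 8]
imul      → [-15, -240]
bipush 1  → [-15, -240, 1]
bipush -4 → [-15, -240, 1, -4]
bipush 8  → [-15, -240, 1, -4, 8]
idiv      → [-15, -240, 1, 0]
isub      → [-15, -240, 1]
iadd      → [-15, -239]
bipush 36 → [-15, -239, 36]
imul      → [-15, -8604]
iadd      → [-8619]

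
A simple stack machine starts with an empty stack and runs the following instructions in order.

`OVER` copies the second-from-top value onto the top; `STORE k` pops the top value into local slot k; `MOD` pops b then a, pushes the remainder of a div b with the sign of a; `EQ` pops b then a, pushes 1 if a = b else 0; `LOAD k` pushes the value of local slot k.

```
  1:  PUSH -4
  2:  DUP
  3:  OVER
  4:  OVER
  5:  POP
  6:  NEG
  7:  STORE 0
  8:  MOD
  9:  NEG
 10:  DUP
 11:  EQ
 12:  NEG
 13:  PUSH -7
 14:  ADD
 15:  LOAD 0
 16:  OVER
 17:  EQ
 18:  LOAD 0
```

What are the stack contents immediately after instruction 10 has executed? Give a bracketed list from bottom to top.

[0, 0]

PUSH -4  [-4]
DUP      [-4, -4]
OVER     [-4, -4, -4]
OVER     [-4, -4, -4, -4]
POP      [-4, -4, -4]
NEG      [-4, -4, 4]
STORE 0  [-4, -4]
MOD      [0]
NEG      [0]
DUP      [0, 0]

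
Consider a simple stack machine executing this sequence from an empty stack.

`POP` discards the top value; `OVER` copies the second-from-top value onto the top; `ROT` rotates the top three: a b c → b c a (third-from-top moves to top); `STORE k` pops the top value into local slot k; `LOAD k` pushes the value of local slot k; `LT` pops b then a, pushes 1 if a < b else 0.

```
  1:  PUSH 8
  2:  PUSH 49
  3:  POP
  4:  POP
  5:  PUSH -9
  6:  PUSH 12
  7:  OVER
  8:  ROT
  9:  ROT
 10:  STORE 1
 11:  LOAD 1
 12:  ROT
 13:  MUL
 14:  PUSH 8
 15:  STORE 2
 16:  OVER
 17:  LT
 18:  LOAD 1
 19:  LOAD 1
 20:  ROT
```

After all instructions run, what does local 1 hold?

PUSH 8   8
PUSH 49  8 49
POP      8
POP      (empty)
PUSH -9  -9
PUSH 12  -9 12
OVER     -9 12 -9
ROT      12 -9 -9
ROT      -9 -9 12
STORE 1  -9 -9
LOAD 1   -9 -9 12
ROT      -9 12 -9
MUL      -9 -108
PUSH 8   -9 -108 8
STORE 2  -9 -108
OVER     -9 -108 -9
LT       -9 1
LOAD 1   -9 1 12
LOAD 1   -9 1 12 12
ROT      -9 12 12 1

12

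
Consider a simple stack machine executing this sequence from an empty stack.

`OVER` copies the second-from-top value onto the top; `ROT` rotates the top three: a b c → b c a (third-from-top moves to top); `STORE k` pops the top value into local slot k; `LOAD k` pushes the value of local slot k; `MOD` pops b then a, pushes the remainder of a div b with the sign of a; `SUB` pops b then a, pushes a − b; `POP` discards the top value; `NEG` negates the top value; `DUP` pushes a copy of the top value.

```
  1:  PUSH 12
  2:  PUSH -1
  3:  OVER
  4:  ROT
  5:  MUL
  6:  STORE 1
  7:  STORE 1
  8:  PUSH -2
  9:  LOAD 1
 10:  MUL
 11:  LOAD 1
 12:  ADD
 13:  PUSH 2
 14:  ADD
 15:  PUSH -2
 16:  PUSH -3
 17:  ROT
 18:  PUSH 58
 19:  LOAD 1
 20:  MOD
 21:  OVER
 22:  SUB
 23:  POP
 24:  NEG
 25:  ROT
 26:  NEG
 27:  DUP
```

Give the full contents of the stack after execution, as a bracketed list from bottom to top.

[-3, -3, 2, 2]

PUSH 12 : [12]
PUSH -1 : [12, -1]
OVER    : [12, -1, 12]
ROT     : [-1, 12, 12]
MUL     : [-1, 144]
STORE 1 : [-1]
STORE 1 : []
PUSH -2 : [-2]
LOAD 1  : [-2, -1]
MUL     : [2]
LOAD 1  : [2, -1]
ADD     : [1]
PUSH 2  : [1, 2]
ADD     : [3]
PUSH -2 : [3, -2]
PUSH -3 : [3, -2, -3]
ROT     : [-2, -3, 3]
PUSH 58 : [-2, -3, 3, 58]
LOAD 1  : [-2, -3, 3, 58, -1]
MOD     : [-2, -3, 3, 0]
OVER    : [-2, -3, 3, 0, 3]
SUB     : [-2, -3, 3, -3]
POP     : [-2, -3, 3]
NEG     : [-2, -3, -3]
ROT     : [-3, -3, -2]
NEG     : [-3, -3, 2]
DUP     : [-3, -3, 2, 2]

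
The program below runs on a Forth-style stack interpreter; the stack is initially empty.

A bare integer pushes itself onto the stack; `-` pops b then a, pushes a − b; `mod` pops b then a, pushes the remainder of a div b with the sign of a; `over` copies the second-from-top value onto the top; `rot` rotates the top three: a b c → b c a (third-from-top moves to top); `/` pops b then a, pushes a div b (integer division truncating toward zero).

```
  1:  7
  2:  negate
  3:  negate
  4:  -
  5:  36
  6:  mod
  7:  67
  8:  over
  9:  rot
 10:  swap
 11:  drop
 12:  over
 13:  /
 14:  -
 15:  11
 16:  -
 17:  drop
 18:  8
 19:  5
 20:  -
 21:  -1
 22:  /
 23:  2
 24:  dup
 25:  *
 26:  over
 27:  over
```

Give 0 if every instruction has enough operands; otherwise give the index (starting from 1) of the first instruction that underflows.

7       7
negate  -7
negate  7
-  — needs 2 operands, stack has 1 → underflow

4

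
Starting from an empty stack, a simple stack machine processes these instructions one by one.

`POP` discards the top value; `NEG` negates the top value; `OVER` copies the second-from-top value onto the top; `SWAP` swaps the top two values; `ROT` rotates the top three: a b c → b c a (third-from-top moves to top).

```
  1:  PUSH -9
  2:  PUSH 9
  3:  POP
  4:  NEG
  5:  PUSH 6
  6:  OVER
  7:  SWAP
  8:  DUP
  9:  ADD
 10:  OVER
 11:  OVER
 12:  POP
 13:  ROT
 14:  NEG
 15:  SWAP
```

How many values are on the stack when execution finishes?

PUSH -9 → [-9]
PUSH 9  → [-9, 9]
POP     → [-9]
NEG     → [9]
PUSH 6  → [9, 6]
OVER    → [9, 6, 9]
SWAP    → [9, 9, 6]
DUP     → [9, 9, 6, 6]
ADD     → [9, 9, 12]
OVER    → [9, 9, 12, 9]
OVER    → [9, 9, 12, 9, 12]
POP     → [9, 9, 12, 9]
ROT     → [9, 12, 9, 9]
NEG     → [9, 12, 9, -9]
SWAP    → [9, 12, -9, 9]

4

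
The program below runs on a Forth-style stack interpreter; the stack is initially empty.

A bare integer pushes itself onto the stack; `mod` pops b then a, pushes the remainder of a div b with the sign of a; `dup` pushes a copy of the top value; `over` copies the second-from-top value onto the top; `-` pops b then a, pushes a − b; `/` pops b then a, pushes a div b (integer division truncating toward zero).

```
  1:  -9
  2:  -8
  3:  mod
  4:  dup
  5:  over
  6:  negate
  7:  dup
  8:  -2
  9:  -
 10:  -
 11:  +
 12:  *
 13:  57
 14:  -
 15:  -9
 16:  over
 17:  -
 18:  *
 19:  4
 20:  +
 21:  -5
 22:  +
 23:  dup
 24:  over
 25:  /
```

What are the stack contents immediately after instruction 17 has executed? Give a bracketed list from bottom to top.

-9     -> -9
-8     -> -9 -8
mod    -> -1
dup    -> -1 -1
over   -> -1 -1 -1
negate -> -1 -1 1
dup    -> -1 -1 1 1
-2     -> -1 -1 1 1 -2
-      -> -1 -1 1 3
-      -> -1 -1 -2
+      -> -1 -3
*      -> 3
57     -> 3 57
-      -> -54
-9     -> -54 -9
over   -> -54 -9 -54
-      -> -54 45

[-54, 45]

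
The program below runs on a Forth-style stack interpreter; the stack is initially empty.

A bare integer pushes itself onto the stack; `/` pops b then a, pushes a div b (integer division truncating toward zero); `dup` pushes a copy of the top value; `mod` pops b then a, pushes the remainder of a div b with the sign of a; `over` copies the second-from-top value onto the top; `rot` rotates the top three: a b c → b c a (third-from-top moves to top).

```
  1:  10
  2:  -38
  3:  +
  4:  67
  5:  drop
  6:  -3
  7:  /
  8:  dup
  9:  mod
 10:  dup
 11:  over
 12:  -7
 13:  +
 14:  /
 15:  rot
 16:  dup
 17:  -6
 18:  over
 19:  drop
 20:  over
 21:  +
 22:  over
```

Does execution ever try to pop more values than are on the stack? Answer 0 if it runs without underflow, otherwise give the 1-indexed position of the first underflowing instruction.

10    10
-38   10 -38
+     -28
67    -28 67
drop  -28
-3    -28 -3
/     9
dup   9 9
mod   0
dup   0 0
over  0 0 0
-7    0 0 0 -7
+     0 0 -7
/     0 0
rot  — needs 3 operands, stack has 2 → underflow

15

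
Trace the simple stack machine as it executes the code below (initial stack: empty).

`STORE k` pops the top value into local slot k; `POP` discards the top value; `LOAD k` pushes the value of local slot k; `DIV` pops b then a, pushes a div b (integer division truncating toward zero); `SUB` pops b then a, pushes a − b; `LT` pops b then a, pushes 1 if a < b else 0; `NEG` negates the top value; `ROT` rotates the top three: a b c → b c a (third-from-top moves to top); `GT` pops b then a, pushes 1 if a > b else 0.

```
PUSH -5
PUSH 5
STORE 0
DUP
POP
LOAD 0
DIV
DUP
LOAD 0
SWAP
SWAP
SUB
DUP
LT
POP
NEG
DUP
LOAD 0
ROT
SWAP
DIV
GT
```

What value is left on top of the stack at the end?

1

PUSH -5 : -5
PUSH 5  : -5 5
STORE 0 : -5
DUP     : -5 -5
POP     : -5
LOAD 0  : -5 5
DIV     : -1
DUP     : -1 -1
LOAD 0  : -1 -1 5
SWAP    : -1 5 -1
SWAP    : -1 -1 5
SUB     : -1 -6
DUP     : -1 -6 -6
LT      : -1 0
POP     : -1
NEG     : 1
DUP     : 1 1
LOAD 0  : 1 1 5
ROT     : 1 5 1
SWAP    : 1 1 5
DIV     : 1 0
GT      : 1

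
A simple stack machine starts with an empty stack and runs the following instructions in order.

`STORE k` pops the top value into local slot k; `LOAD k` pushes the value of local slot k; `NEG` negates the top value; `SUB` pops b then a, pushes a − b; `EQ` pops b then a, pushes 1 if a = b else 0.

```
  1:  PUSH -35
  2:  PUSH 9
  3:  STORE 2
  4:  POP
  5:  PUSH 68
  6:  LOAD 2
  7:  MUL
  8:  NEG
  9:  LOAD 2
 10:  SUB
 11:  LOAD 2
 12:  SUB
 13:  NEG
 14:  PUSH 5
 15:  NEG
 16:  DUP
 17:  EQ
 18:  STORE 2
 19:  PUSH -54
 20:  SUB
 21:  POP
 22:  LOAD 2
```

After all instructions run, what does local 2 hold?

1

PUSH -35 -> [-35]
PUSH 9   -> [-35, 9]
STORE 2  -> [-35]
POP      -> []
PUSH 68  -> [68]
LOAD 2   -> [68, 9]
MUL      -> [612]
NEG      -> [-612]
LOAD 2   -> [-612, 9]
SUB      -> [-621]
LOAD 2   -> [-621, 9]
SUB      -> [-630]
NEG      -> [630]
PUSH 5   -> [630, 5]
NEG      -> [630, -5]
DUP      -> [630, -5, -5]
EQ       -> [630, 1]
STORE 2  -> [630]
PUSH -54 -> [630, -54]
SUB      -> [684]
POP      -> []
LOAD 2   -> [1]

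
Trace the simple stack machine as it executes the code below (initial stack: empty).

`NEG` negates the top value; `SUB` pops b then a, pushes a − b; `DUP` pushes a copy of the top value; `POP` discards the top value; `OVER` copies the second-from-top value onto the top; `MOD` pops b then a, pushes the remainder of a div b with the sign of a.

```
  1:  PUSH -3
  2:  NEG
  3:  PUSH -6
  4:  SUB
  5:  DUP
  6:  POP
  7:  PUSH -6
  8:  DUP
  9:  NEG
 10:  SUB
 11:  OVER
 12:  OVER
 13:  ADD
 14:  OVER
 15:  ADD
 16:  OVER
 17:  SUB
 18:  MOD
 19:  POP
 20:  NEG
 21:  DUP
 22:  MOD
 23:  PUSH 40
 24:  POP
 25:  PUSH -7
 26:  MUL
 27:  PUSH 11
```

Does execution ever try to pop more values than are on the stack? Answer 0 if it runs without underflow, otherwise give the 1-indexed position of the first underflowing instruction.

PUSH -3 → -3
NEG     → 3
PUSH -6 → 3 -6
SUB     → 9
DUP     → 9 9
POP     → 9
PUSH -6 → 9 -6
DUP     → 9 -6 -6
NEG     → 9 -6 6
SUB     → 9 -12
OVER    → 9 -12 9
OVER    → 9 -12 9 -12
ADD     → 9 -12 -3
OVER    → 9 -12 -3 -12
ADD     → 9 -12 -15
OVER    → 9 -12 -15 -12
SUB     → 9 -12 -3
MOD     → 9 0
POP     → 9
NEG     → -9
DUP     → -9 -9
MOD     → 0
PUSH 40 → 0 40
POP     → 0
PUSH -7 → 0 -7
MUL     → 0
PUSH 11 → 0 11

0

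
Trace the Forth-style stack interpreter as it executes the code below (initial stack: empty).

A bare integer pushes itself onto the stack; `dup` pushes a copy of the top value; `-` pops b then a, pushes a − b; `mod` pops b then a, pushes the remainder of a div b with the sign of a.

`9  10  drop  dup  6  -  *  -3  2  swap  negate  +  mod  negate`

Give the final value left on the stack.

-2

9      → 9
10     → 9 10
drop   → 9
dup    → 9 9
6      → 9 9 6
-      → 9 3
*      → 27
-3     → 27 -3
2      → 27 -3 2
swap   → 27 2 -3
negate → 27 2 3
+      → 27 5
mod    → 2
negate → -2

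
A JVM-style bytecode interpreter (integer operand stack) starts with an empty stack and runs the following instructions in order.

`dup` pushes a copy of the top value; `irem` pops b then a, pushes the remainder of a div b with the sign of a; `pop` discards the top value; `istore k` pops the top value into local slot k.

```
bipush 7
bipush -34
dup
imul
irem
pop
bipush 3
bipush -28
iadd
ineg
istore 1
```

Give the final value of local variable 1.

25

bipush 7   -> 7
bipush -34 -> 7 -34
dup        -> 7 -34 -34
imul       -> 7 1156
irem       -> 7
pop        -> (empty)
bipush 3   -> 3
bipush -28 -> 3 -28
iadd       -> -25
ineg       -> 25
istore 1   -> (empty)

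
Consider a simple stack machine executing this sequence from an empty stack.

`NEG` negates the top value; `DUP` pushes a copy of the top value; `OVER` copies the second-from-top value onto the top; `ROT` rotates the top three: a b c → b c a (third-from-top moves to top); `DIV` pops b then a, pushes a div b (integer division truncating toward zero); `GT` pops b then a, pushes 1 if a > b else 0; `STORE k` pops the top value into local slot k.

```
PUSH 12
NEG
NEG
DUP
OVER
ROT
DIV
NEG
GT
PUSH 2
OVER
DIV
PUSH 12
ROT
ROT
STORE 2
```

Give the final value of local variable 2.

2

PUSH 12 : [12]
NEG     : [-12]
NEG     : [12]
DUP     : [12, 12]
OVER    : [12, 12, 12]
ROT     : [12, 12, 12]
DIV     : [12, 1]
NEG     : [12, -1]
GT      : [1]
PUSH 2  : [1, 2]
OVER    : [1, 2, 1]
DIV     : [1, 2]
PUSH 12 : [1, 2, 12]
ROT     : [2, 12, 1]
ROT     : [12, 1, 2]
STORE 2 : [12, 1]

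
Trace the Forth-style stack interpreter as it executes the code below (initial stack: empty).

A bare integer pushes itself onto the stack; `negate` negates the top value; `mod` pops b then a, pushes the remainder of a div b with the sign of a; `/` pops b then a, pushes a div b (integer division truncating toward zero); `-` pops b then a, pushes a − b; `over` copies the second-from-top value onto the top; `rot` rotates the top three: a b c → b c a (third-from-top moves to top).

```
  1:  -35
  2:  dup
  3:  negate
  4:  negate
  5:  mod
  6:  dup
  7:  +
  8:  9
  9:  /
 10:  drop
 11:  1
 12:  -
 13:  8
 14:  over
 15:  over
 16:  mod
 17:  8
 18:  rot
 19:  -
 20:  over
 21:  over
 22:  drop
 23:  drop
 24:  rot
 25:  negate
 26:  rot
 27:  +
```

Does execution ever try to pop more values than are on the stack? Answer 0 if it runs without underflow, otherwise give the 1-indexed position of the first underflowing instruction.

-35    → -35
dup    → -35 -35
negate → -35 35
negate → -35 -35
mod    → 0
dup    → 0 0
+      → 0
9      → 0 9
/      → 0
drop   → (empty)
1      → 1
-  — needs 2 operands, stack has 1 → underflow

12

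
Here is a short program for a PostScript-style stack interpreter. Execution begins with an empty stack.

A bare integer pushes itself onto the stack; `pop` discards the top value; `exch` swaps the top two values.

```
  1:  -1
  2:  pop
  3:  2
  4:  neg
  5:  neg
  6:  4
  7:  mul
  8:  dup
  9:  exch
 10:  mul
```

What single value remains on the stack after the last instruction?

-1   -> [-1]
pop  -> []
2    -> [2]
neg  -> [-2]
neg  -> [2]
4    -> [2, 4]
mul  -> [8]
dup  -> [8, 8]
exch -> [8, 8]
mul  -> [64]

64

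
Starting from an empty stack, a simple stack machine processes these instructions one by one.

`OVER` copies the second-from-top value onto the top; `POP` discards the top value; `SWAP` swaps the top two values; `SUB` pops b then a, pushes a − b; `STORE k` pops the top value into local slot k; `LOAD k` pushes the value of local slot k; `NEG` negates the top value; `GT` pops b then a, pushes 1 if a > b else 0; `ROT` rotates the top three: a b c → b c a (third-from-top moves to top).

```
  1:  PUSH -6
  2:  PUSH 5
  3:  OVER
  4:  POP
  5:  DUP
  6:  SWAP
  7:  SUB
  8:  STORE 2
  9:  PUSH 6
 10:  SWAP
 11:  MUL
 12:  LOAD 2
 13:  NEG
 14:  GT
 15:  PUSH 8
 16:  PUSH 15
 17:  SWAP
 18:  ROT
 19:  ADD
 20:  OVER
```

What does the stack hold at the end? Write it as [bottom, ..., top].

[15, 8, 15]

PUSH -6 → [-6]
PUSH 5  → [-6, 5]
OVER    → [-6, 5, -6]
POP     → [-6, 5]
DUP     → [-6, 5, 5]
SWAP    → [-6, 5, 5]
SUB     → [-6, 0]
STORE 2 → [-6]
PUSH 6  → [-6, 6]
SWAP    → [6, -6]
MUL     → [-36]
LOAD 2  → [-36, 0]
NEG     → [-36, 0]
GT      → [0]
PUSH 8  → [0, 8]
PUSH 15 → [0, 8, 15]
SWAP    → [0, 15, 8]
ROT     → [15, 8, 0]
ADD     → [15, 8]
OVER    → [15, 8, 15]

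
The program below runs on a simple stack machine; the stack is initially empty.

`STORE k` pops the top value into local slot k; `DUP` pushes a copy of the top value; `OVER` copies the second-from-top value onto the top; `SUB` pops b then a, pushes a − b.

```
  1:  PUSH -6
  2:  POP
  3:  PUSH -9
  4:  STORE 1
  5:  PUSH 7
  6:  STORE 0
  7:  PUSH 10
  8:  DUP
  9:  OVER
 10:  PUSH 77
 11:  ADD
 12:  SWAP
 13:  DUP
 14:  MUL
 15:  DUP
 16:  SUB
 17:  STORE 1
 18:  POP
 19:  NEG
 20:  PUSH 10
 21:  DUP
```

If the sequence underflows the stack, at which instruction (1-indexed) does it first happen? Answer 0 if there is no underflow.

PUSH -6 : [-6]
POP     : []
PUSH -9 : [-9]
STORE 1 : []
PUSH 7  : [7]
STORE 0 : []
PUSH 10 : [10]
DUP     : [10, 10]
OVER    : [10, 10, 10]
PUSH 77 : [10, 10, 10, 77]
ADD     : [10, 10, 87]
SWAP    : [10, 87, 10]
DUP     : [10, 87, 10, 10]
MUL     : [10, 87, 100]
DUP     : [10, 87, 100, 100]
SUB     : [10, 87, 0]
STORE 1 : [10, 87]
POP     : [10]
NEG     : [-10]
PUSH 10 : [-10, 10]
DUP     : [-10, 10, 10]

0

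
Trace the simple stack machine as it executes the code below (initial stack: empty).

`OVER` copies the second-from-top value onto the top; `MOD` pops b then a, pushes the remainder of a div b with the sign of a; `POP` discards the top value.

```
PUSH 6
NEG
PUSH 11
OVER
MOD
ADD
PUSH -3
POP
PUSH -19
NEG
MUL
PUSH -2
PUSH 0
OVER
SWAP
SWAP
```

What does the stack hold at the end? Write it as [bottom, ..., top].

[-19, -2, 0, -2]

PUSH 6   -> [6]
NEG      -> [-6]
PUSH 11  -> [-6, 11]
OVER     -> [-6, 11, -6]
MOD      -> [-6, 5]
ADD      -> [-1]
PUSH -3  -> [-1, -3]
POP      -> [-1]
PUSH -19 -> [-1, -19]
NEG      -> [-1, 19]
MUL      -> [-19]
PUSH -2  -> [-19, -2]
PUSH 0   -> [-19, -2, 0]
OVER     -> [-19, -2, 0, -2]
SWAP     -> [-19, -2, -2, 0]
SWAP     -> [-19, -2, 0, -2]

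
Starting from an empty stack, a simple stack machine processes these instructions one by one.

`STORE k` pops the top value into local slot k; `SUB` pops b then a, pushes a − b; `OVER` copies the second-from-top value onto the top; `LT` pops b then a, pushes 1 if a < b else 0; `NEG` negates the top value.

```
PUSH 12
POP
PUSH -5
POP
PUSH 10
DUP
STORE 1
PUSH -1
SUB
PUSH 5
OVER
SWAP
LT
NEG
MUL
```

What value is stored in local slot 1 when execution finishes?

10

PUSH 12 → [12]
POP     → []
PUSH -5 → [-5]
POP     → []
PUSH 10 → [10]
DUP     → [10, 10]
STORE 1 → [10]
PUSH -1 → [10, -1]
SUB     → [11]
PUSH 5  → [11, 5]
OVER    → [11, 5, 11]
SWAP    → [11, 11, 5]
LT      → [11, 0]
NEG     → [11, 0]
MUL     → [0]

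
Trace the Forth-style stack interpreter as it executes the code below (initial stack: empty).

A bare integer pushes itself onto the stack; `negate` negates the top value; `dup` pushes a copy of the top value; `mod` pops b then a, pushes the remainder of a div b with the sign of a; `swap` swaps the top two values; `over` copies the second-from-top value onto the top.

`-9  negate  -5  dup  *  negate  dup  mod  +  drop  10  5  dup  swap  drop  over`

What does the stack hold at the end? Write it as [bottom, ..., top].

[10, 5, 10]

-9     -> -9
negate -> 9
-5     -> 9 -5
dup    -> 9 -5 -5
*      -> 9 25
negate -> 9 -25
dup    -> 9 -25 -25
mod    -> 9 0
+      -> 9
drop   -> (empty)
10     -> 10
5      -> 10 5
dup    -> 10 5 5
swap   -> 10 5 5
drop   -> 10 5
over   -> 10 5 10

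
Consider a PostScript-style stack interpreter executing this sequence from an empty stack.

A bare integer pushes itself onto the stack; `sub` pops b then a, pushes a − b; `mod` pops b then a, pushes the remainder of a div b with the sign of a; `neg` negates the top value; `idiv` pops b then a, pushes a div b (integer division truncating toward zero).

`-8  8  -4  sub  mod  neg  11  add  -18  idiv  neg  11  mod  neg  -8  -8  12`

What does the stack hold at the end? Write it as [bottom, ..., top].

[-1, -8, -8, 12]

-8   : -8
8    : -8 8
-4   : -8 8 -4
sub  : -8 12
mod  : -8
neg  : 8
11   : 8 11
add  : 19
-18  : 19 -18
idiv : -1
neg  : 1
11   : 1 11
mod  : 1
neg  : -1
-8   : -1 -8
-8   : -1 -8 -8
12   : -1 -8 -8 12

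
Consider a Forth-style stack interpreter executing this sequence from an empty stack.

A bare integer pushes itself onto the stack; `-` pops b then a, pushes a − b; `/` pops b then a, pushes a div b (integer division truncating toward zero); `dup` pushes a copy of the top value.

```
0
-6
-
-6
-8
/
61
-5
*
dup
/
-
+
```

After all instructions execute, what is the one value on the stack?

0    [0]
-6   [0, -6]
-    [6]
-6   [6, -6]
-8   [6, -6, -8]
/    [6, 0]
61   [6, 0, 61]
-5   [6, 0, 61, -5]
*    [6, 0, -305]
dup  [6, 0, -305, -305]
/    [6, 0, 1]
-    [6, -1]
+    [5]

5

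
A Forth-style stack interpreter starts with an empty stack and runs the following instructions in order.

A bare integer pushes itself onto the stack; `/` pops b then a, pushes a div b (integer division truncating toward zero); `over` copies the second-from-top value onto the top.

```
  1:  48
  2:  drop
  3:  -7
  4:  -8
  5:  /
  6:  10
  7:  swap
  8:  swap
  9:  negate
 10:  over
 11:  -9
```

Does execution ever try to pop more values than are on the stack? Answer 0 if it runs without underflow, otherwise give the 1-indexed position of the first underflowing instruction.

0

48     -> [48]
drop   -> []
-7     -> [-7]
-8     -> [-7, -8]
/      -> [0]
10     -> [0, 10]
swap   -> [10, 0]
swap   -> [0, 10]
negate -> [0, -10]
over   -> [0, -10, 0]
-9     -> [0, -10, 0, -9]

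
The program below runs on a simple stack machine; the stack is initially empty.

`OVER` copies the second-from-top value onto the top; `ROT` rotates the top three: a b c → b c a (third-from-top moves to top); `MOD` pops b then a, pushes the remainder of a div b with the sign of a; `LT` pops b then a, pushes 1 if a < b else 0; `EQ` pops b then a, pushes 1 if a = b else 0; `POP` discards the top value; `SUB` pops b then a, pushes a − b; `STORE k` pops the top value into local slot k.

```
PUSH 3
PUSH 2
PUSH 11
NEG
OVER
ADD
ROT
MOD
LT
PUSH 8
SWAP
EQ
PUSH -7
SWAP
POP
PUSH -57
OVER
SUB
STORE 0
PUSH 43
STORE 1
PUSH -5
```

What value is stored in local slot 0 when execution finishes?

-50

PUSH 3    [3]
PUSH 2    [3, 2]
PUSH 11   [3, 2, 11]
NEG       [3, 2, -11]
OVER      [3, 2, -11, 2]
ADD       [3, 2, -9]
ROT       [2, -9, 3]
MOD       [2, 0]
LT        [0]
PUSH 8    [0, 8]
SWAP      [8, 0]
EQ        [0]
PUSH -7   [0, -7]
SWAP      [-7, 0]
POP       [-7]
PUSH -57  [-7, -57]
OVER      [-7, -57, -7]
SUB       [-7, -50]
STORE 0   [-7]
PUSH 43   [-7, 43]
STORE 1   [-7]
PUSH -5   [-7, -5]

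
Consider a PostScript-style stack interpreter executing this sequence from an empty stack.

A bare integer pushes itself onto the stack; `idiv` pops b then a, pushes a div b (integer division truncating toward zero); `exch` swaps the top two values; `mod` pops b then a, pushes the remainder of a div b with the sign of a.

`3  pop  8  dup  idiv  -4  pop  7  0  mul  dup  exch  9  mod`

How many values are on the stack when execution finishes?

3

3     3
pop   (empty)
8     8
dup   8 8
idiv  1
-4    1 -4
pop   1
7     1 7
0     1 7 0
mul   1 0
dup   1 0 0
exch  1 0 0
9     1 0 0 9
mod   1 0 0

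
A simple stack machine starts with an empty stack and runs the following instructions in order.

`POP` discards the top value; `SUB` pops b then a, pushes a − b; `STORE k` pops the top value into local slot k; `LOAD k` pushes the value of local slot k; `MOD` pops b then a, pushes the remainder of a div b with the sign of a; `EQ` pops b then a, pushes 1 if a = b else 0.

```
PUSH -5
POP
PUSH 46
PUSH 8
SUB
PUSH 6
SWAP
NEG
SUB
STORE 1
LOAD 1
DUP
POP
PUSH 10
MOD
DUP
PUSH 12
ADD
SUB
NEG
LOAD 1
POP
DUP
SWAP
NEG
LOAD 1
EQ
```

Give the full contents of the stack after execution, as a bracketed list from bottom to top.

PUSH -5 -> [-5]
POP     -> []
PUSH 46 -> [46]
PUSH 8  -> [46, 8]
SUB     -> [38]
PUSH 6  -> [38, 6]
SWAP    -> [6, 38]
NEG     -> [6, -38]
SUB     -> [44]
STORE 1 -> []
LOAD 1  -> [44]
DUP     -> [44, 44]
POP     -> [44]
PUSH 10 -> [44, 10]
MOD     -> [4]
DUP     -> [4, 4]
PUSH 12 -> [4, 4, 12]
ADD     -> [4, 16]
SUB     -> [-12]
NEG     -> [12]
LOAD 1  -> [12, 44]
POP     -> [12]
DUP     -> [12, 12]
SWAP    -> [12, 12]
NEG     -> [12, -12]
LOAD 1  -> [12, -12, 44]
EQ      -> [12, 0]

[12, 0]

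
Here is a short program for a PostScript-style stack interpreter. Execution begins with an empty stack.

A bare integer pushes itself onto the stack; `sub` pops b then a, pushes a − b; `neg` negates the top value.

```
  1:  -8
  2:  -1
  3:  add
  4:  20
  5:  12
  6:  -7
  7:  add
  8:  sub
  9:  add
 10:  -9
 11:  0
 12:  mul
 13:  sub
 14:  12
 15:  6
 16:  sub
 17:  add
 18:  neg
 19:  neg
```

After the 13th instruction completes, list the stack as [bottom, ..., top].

[6]

-8  → [-8]
-1  → [-8, -1]
add → [-9]
20  → [-9, 20]
12  → [-9, 20, 12]
-7  → [-9, 20, 12, -7]
add → [-9, 20, 5]
sub → [-9, 15]
add → [6]
-9  → [6, -9]
0   → [6, -9, 0]
mul → [6, 0]
sub → [6]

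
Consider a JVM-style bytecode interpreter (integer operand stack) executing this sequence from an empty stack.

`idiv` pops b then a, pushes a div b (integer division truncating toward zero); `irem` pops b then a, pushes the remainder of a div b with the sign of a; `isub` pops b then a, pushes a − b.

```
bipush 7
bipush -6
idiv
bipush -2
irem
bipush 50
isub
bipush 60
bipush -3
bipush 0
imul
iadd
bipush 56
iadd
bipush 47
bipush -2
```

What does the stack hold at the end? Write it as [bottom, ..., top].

[-51, 116, 47, -2]

bipush 7  : [7]
bipush -6 : [7, -6]
idiv      : [-1]
bipush -2 : [-1, -2]
irem      : [-1]
bipush 50 : [-1, 50]
isub      : [-51]
bipush 60 : [-51, 60]
bipush -3 : [-51, 60, -3]
bipush 0  : [-51, 60, -3, 0]
imul      : [-51, 60, 0]
iadd      : [-51, 60]
bipush 56 : [-51, 60, 56]
iadd      : [-51, 116]
bipush 47 : [-51, 116, 47]
bipush -2 : [-51, 116, 47, -2]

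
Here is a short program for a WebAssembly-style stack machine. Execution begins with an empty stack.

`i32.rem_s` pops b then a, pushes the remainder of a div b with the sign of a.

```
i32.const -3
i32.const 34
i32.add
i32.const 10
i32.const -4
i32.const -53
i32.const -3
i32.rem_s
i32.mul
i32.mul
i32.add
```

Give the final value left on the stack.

i32.const -3  -> [-3]
i32.const 34  -> [-3, 34]
i32.add       -> [31]
i32.const 10  -> [31, 10]
i32.const -4  -> [31, 10, -4]
i32.const -53 -> [31, 10, -4, -53]
i32.const -3  -> [31, 10, -4, -53, -3]
i32.rem_s     -> [31, 10, -4, -2]
i32.mul       -> [31, 10, 8]
i32.mul       -> [31, 80]
i32.add       -> [111]

111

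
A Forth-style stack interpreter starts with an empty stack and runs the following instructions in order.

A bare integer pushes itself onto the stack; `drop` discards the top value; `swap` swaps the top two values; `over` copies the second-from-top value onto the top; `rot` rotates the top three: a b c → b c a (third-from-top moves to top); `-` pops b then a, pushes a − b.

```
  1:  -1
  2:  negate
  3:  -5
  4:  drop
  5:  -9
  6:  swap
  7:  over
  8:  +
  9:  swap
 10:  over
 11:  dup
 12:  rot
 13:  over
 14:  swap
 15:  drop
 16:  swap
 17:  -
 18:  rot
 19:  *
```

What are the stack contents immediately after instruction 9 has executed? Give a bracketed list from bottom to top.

[-8, -9]

-1      -1
negate  1
-5      1 -5
drop    1
-9      1 -9
swap    -9 1
over    -9 1 -9
+       -9 -8
swap    -8 -9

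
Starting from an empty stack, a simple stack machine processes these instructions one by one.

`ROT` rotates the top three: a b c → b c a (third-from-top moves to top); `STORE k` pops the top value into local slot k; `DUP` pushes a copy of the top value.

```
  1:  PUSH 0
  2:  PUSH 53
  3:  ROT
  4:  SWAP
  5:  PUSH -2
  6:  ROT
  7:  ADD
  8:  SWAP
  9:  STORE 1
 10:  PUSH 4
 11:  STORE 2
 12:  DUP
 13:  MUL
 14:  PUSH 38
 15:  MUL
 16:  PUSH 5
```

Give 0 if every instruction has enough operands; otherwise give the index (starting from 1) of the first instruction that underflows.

3

PUSH 0  → 0
PUSH 53 → 0 53
ROT  — needs 3 operands, stack has 2 → underflow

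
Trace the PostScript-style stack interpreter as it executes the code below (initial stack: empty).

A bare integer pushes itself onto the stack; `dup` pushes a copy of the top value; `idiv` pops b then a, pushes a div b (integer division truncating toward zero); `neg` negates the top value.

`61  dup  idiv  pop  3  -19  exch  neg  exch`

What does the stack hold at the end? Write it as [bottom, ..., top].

[-3, -19]

61   → 61
dup  → 61 61
idiv → 1
pop  → (empty)
3    → 3
-19  → 3 -19
exch → -19 3
neg  → -19 -3
exch → -3 -19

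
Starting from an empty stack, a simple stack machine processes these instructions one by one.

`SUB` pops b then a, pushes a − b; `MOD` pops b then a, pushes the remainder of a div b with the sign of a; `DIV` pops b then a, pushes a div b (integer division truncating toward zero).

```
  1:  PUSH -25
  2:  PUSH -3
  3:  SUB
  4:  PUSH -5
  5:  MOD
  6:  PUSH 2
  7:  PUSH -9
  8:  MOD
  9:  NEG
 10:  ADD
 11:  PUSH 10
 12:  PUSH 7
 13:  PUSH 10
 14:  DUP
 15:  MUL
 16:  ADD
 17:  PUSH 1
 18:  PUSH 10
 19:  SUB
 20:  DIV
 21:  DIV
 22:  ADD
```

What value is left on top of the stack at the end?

PUSH -25 -> [-25]
PUSH -3  -> [-25, -3]
SUB      -> [-22]
PUSH -5  -> [-22, -5]
MOD      -> [-2]
PUSH 2   -> [-2, 2]
PUSH -9  -> [-2, 2, -9]
MOD      -> [-2, 2]
NEG      -> [-2, -2]
ADD      -> [-4]
PUSH 10  -> [-4, 10]
PUSH 7   -> [-4, 10, 7]
PUSH 10  -> [-4, 10, 7, 10]
DUP      -> [-4, 10, 7, 10, 10]
MUL      -> [-4, 10, 7, 100]
ADD      -> [-4, 10, 107]
PUSH 1   -> [-4, 10, 107, 1]
PUSH 10  -> [-4, 10, 107, 1, 10]
SUB      -> [-4, 10, 107, -9]
DIV      -> [-4, 10, -11]
DIV      -> [-4, 0]
ADD      -> [-4]

-4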